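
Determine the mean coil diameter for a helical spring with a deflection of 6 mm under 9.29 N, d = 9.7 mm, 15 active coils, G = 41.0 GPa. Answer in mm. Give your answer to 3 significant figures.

125 mm

Required rate k = F/δ = 9.29/6 = 1.5483 N/mm
D = (Gd⁴/(8N_a·k))^(1/3) = (41.0×10³·9.7⁴/(8·15·1.5483))^(1/3)
  = (1.95355e+06)^(1/3) = 125.0091 mm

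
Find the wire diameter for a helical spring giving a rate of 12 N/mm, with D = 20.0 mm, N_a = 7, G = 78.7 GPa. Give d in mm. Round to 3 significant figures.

2.87 mm

d = (8D³N_a·k / G)^(1/4) = (8·20.0³·7·12 / (78.7×10³))^0.25
  = (68.31)^0.25 = 2.8749 mm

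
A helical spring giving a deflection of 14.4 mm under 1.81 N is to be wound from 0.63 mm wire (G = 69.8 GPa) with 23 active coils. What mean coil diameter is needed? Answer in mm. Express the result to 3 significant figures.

7.80 mm

Required rate k = F/δ = 1.81/14.4 = 0.12569 N/mm
D = (Gd⁴/(8N_a·k))^(1/3) = (69.8×10³·0.63⁴/(8·23·0.12569))^(1/3)
  = (475.427)^(1/3) = 7.8048 mm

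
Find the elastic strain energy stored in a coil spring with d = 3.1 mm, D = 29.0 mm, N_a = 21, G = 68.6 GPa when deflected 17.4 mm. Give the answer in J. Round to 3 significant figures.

k = Gd⁴/(8D³N_a) = (68.6×10³)(3.1⁴)/(8·29.0³·21) = 1.5462 N/mm
U = ½kδ² = 0.5 × 1.5462 × 17.4² = 234.06 N·mm = 0.23406 J

0.234 J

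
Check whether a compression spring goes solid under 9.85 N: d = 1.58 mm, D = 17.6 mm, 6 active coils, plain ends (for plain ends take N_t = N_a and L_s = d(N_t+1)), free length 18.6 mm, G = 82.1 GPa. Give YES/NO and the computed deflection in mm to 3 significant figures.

NO, δ = 5.04 mm

k = Gd⁴/(8D³N_a) = (82.1×10³)(1.58⁴)/(8·17.6³·6) = 1.9552 N/mm
N_t = 6; L_s = 1.58·7 = 11.06 mm; δ_solid = L₀ − L_s = 18.6 − 11.06 = 7.54 mm
δ = F/k = 9.85/1.9552 = 5.0378 mm
δ < δ_solid → spring does not go solid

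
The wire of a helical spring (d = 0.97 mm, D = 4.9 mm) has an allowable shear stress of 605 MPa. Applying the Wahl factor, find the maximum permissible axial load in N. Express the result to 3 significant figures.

33.9 N

C = D/d = 4.9/0.97 = 5.0515
K_W = (4C−1)/(4C−4) + 0.615/C = 19.206/16.206 + 0.1217 = 1.3069
τ_max = K·8FD/(πd³) → F_max = τ_allow·πd³/(8DK)
F_max = 605·π·0.97³/(8·4.9·1.3069) = 1734.7/51.229 = 33.861 N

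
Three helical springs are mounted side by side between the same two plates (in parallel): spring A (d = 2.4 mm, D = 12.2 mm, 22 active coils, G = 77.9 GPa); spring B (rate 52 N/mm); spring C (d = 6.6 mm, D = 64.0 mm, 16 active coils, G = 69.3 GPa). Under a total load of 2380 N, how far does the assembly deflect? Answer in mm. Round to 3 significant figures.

k_A = Gd⁴/(8D³N_a) = (77.9×10³)(2.4⁴)/(8·12.2³·22) = 8.0871 N/mm
k_C = Gd⁴/(8D³N_a) = (69.3×10³)(6.6⁴)/(8·64.0³·16) = 3.9189 N/mm
Parallel: k_eq = 8.0871 + 52 + 3.9189 = 64.006 N/mm
δ = F/k_eq = 2380/64.006 = 37.184 mm

37.2 mm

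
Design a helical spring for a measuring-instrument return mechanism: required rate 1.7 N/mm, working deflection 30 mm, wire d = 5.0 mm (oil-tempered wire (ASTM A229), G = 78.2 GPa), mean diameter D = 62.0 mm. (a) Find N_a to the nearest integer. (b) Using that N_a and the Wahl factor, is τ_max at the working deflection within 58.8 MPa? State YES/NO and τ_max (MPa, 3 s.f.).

(a) 15 coils; (b) NO, τ_max = 72.2 MPa

N_a = Gd⁴/(8D³k) = (78.2×10³)(5.0⁴)/(8·62.0³·1.7) = 15.08 → N_a = 15
Actual rate k = Gd⁴/(8D³·15) = 1.709 N/mm
Working load F = kδ = 1.709·30 = 51.269 N
C = 62.0/5.0 = 12.4000; K_W = (4C−1)/(4C−4)+0.615/C = 1.1154
τ_max = K_W·8FD/(πd³) = 1.1154·64.755 = 72.227 MPa
τ_max > 58.8 MPa → exceeds allowable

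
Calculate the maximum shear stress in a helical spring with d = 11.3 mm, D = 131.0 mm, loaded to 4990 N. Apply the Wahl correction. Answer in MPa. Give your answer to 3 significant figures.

1300 MPa

Spring index C = D/d = 131.0/11.3 = 11.5929
K_W = (4C−1)/(4C−4) + 0.615/C = 45.372/42.372 + 0.0530 = 1.1239
τ₀ = 8FD/(πd³) = 8·4990·131.0/(π·11.3³) = 5.22952e+06/4533 = 1153.7 MPa
τ_max = K·τ₀ = 1.1239 × 1153.7 = 1296.5 MPa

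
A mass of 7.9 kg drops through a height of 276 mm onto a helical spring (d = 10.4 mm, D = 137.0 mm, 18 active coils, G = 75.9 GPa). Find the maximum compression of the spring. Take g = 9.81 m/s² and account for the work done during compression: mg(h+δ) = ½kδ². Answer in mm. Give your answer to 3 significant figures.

170 mm

k = Gd⁴/(8D³N_a) = (75.9×10³)(10.4⁴)/(8·137.0³·18) = 2.398 N/mm
W = mg = 7.9 × 9.81 = 77.499 N
½kδ² − Wδ − Wh = 0 → δ = (W + √(W² + 2kWh))/k
δ = (77.499 + √(6006.1 + 102586))/2.398 = (77.499 + 329.53)/2.398 = 169.74 mm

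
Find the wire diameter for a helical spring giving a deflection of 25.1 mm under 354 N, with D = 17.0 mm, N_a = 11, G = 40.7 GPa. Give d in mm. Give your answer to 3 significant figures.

Required rate k = F/δ = 354/25.1 = 14.104 N/mm
d = (8D³N_a·k / G)^(1/4) = (8·17.0³·11·14.104 / (40.7×10³))^0.25
  = (149.82)^0.25 = 3.4986 mm

3.50 mm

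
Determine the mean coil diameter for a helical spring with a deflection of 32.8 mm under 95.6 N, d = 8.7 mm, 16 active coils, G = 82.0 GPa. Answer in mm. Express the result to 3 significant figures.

Required rate k = F/δ = 95.6/32.8 = 2.9146 N/mm
D = (Gd⁴/(8N_a·k))^(1/3) = (82.0×10³·8.7⁴/(8·16·2.9146))^(1/3)
  = (1.25921e+06)^(1/3) = 107.9855 mm

108 mm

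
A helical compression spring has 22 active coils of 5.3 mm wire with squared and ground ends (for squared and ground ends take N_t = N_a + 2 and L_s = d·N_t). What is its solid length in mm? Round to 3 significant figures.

squared and ground ends: N_t = N_a + 2 = 22 + 2 = 24
L_s = d·N_t = 5.3 × 24 = 127.2 mm

127 mm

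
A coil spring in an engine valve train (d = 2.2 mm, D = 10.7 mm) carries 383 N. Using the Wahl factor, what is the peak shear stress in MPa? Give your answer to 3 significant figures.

1290 MPa

Spring index C = D/d = 10.7/2.2 = 4.8636
K_W = (4C−1)/(4C−4) + 0.615/C = 18.455/15.455 + 0.1264 = 1.3206
τ₀ = 8FD/(πd³) = 8·383·10.7/(π·2.2³) = 32784.8/33.452 = 980.06 MPa
τ_max = K·τ₀ = 1.3206 × 980.06 = 1294.2 MPa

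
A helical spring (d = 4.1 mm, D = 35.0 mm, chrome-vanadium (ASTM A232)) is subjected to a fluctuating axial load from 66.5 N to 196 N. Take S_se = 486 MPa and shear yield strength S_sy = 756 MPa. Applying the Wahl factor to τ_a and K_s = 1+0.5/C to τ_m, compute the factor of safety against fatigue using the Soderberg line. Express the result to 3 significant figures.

C = D/d = 35.0/4.1 = 8.5366; K_W = (4C−1)/(4C−4)+0.615/C = 1.1716; K_s = 1+0.5/C = 1.0586
F_a = (F_max−F_min)/2 = 64.75 N; F_m = (F_max+F_min)/2 = 131.25 N
τ_a = K_W·8F_aD/(πd³) = 1.1716 × 83.733 = 98.098 MPa
τ_m = K_s·8F_mD/(πd³) = 1.0586 × 169.73 = 179.67 MPa
Soderberg: 1/n_f = τ_a/S_se + τ_m/S_sy = 98.098/486 + 179.67/756 = 0.20185 + 0.23766 = 0.43951
n_f = 1/0.43951 = 2.275

2.28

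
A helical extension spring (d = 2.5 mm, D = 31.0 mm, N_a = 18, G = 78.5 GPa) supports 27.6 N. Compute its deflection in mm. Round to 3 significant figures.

38.6 mm

k = Gd⁴/(8D³N_a) = (78.5×10³)(2.5⁴)/(8·31.0³·18) = 0.7148 N/mm
δ = F/k = 27.6 / 0.7148 = 38.612 mm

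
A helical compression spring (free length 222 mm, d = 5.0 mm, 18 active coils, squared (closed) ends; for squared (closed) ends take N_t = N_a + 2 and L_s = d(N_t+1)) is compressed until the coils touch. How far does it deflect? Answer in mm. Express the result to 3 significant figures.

117 mm

N_t = 20; L_s = 5.0·21 = 105 mm
δ_solid = L₀ − L_s = 222 − 105 = 117 mm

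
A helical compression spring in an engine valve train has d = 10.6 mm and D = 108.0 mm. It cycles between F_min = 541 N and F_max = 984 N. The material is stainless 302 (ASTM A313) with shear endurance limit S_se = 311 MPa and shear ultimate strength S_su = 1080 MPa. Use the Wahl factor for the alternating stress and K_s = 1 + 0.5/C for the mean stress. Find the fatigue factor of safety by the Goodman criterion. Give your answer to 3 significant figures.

C = D/d = 108.0/10.6 = 10.1887; K_W = (4C−1)/(4C−4)+0.615/C = 1.1420; K_s = 1+0.5/C = 1.0491
F_a = (F_max−F_min)/2 = 221.5 N; F_m = (F_max+F_min)/2 = 762.5 N
τ_a = K_W·8F_aD/(πd³) = 1.1420 × 51.147 = 58.409 MPa
τ_m = K_s·8F_mD/(πd³) = 1.0491 × 176.07 = 184.71 MPa
Goodman: 1/n_f = τ_a/S_se + τ_m/S_su = 58.409/311 + 184.71/1080 = 0.18781 + 0.17103 = 0.35884
n_f = 1/0.35884 = 2.787

2.79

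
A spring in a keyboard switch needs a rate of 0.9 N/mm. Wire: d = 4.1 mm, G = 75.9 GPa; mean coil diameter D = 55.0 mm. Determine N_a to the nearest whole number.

N_a = Gd⁴/(8D³k) = (75.9×10³ × 4.1⁴)/(8 × 55.0³ × 0.9)
    = 2.14475e+07 / 1.1979e+06 = 17.9 → 18 coils

18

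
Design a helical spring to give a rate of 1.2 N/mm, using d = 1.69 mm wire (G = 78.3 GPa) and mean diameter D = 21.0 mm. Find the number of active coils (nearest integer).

N_a = Gd⁴/(8D³k) = (78.3×10³ × 1.69⁴)/(8 × 21.0³ × 1.2)
    = 638717 / 88905.6 = 7.184 → 7 coils

7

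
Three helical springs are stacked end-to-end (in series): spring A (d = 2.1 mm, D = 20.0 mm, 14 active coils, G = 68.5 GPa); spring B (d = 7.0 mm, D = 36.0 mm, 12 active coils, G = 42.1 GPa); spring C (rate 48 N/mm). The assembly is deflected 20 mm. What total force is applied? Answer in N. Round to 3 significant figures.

27.1 N

k_A = Gd⁴/(8D³N_a) = (68.5×10³)(2.1⁴)/(8·20.0³·14) = 1.4868 N/mm
k_B = Gd⁴/(8D³N_a) = (42.1×10³)(7.0⁴)/(8·36.0³·12) = 22.568 N/mm
Series: 1/k_eq = 1/1.4868 + 1/22.568 + 1/48 = 0.73772; k_eq = 1.3555 N/mm
F = k_eq·δ = 1.3555·20 = 27.111 N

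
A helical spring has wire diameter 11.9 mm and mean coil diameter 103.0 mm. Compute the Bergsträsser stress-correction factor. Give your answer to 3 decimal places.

C = D/d = 103.0/11.9 = 8.6555
K_B = (4C+2)/(4C−3) = 36.622/31.622 = 1.1581

1.158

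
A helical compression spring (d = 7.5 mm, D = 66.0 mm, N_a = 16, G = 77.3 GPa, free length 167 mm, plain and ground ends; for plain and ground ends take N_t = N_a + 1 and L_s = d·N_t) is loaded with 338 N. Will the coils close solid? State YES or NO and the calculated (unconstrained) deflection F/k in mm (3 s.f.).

k = Gd⁴/(8D³N_a) = (77.3×10³)(7.5⁴)/(8·66.0³·16) = 6.6463 N/mm
N_t = 17; L_s = 7.5·17 = 127.5 mm; δ_solid = L₀ − L_s = 167 − 127.5 = 39.5 mm
δ = F/k = 338/6.6463 = 50.855 mm
δ ≥ δ_solid → spring goes solid

YES, δ = 50.9 mm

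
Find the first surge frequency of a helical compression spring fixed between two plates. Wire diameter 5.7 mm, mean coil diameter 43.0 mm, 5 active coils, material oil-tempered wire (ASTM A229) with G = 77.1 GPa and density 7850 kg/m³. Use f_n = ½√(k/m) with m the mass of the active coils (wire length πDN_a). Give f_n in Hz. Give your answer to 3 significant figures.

217 Hz

k = Gd⁴/(8D³N_a) = (77.1×10³)(5.7⁴)/(8·43.0³·5) = 25.591 N/mm = 25591 N/m
Wire length L = πDN_a = π·43.0·5 = 675.44 mm
m = ρ·(πd²/4)·L = 7850 × 25.518×10⁻⁶ m² × 0.67544 m = 0.1353 kg
f_n = ½√(k/m) = 0.5·√(25591/0.1353) = 0.5·√(1.8914e+05) = 217.45 Hz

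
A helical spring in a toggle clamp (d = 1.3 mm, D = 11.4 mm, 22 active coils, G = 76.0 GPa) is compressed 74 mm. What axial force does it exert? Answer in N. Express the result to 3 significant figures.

61.6 N

k = Gd⁴/(8D³N_a) = (76.0×10³)(1.3⁴)/(8·11.4³·22) = 0.83245 N/mm
F = k·δ = 0.83245 × 74 = 61.602 N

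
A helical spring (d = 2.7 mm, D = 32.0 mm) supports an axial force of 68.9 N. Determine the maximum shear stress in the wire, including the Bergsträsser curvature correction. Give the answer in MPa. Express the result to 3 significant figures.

317 MPa

Spring index C = D/d = 32.0/2.7 = 11.8519
K_B = (4C+2)/(4C−3) = 49.407/44.407 = 1.1126
τ₀ = 8FD/(πd³) = 8·68.9·32.0/(π·2.7³) = 17638.4/61.836 = 285.24 MPa
τ_max = K·τ₀ = 1.1126 × 285.24 = 317.36 MPa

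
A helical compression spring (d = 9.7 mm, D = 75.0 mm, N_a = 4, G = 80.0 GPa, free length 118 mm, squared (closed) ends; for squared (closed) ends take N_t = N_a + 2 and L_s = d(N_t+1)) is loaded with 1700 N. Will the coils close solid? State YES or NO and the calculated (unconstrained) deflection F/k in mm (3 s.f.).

NO, δ = 32.4 mm

k = Gd⁴/(8D³N_a) = (80.0×10³)(9.7⁴)/(8·75.0³·4) = 52.462 N/mm
N_t = 6; L_s = 9.7·7 = 67.9 mm; δ_solid = L₀ − L_s = 118 − 67.9 = 50.1 mm
δ = F/k = 1700/52.462 = 32.405 mm
δ < δ_solid → spring does not go solid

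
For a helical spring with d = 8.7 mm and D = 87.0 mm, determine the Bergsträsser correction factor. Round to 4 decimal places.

C = D/d = 87.0/8.7 = 10.0000
K_B = (4C+2)/(4C−3) = 42.000/37.000 = 1.1351

1.1351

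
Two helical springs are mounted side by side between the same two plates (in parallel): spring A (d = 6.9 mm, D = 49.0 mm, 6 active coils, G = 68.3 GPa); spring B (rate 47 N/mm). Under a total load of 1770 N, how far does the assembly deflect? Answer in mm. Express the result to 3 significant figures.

k_A = Gd⁴/(8D³N_a) = (68.3×10³)(6.9⁴)/(8·49.0³·6) = 27.415 N/mm
Parallel: k_eq = 27.415 + 47 = 74.415 N/mm
δ = F/k_eq = 1770/74.415 = 23.786 mm

23.8 mm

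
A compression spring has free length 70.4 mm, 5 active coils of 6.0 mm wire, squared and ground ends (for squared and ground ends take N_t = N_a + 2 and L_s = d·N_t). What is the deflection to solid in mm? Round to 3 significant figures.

N_t = 7; L_s = 6.0·7 = 42 mm
δ_solid = L₀ − L_s = 70.4 − 42 = 28.4 mm

28.4 mm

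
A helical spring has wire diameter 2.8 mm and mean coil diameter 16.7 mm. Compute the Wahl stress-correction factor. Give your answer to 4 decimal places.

1.2542

C = D/d = 16.7/2.8 = 5.9643
K_W = (4C−1)/(4C−4) + 0.615/C = 22.857/19.857 + 0.1031 = 1.2542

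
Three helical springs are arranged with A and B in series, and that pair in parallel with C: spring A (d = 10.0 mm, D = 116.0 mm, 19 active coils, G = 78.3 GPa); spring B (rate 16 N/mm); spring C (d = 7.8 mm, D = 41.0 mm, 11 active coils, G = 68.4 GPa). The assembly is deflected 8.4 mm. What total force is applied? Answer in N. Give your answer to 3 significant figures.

k_A = Gd⁴/(8D³N_a) = (78.3×10³)(10.0⁴)/(8·116.0³·19) = 3.3002 N/mm
k_C = Gd⁴/(8D³N_a) = (68.4×10³)(7.8⁴)/(8·41.0³·11) = 41.745 N/mm
Springs A,B series: k_AB = 1/(1/3.3002+1/16) = 2.7359 N/mm; parallel with C: k_eq = 2.7359+41.745 = 44.481 N/mm
F = k_eq·δ = 44.481·8.4 = 373.64 N

374 N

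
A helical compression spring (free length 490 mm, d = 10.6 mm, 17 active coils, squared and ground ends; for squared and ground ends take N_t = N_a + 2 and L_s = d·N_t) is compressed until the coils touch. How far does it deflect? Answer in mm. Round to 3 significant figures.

N_t = 19; L_s = 10.6·19 = 201.4 mm
δ_solid = L₀ − L_s = 490 − 201.4 = 288.6 mm

289 mm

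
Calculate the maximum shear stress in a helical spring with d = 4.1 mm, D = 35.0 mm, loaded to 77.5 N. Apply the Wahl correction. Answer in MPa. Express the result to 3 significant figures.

Spring index C = D/d = 35.0/4.1 = 8.5366
K_W = (4C−1)/(4C−4) + 0.615/C = 33.146/30.146 + 0.0720 = 1.1716
τ₀ = 8FD/(πd³) = 8·77.5·35.0/(π·4.1³) = 21700/216.52 = 100.22 MPa
τ_max = K·τ₀ = 1.1716 × 100.22 = 117.41 MPa

117 MPa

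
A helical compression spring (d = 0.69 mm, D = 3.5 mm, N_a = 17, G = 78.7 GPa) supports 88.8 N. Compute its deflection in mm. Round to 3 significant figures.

k = Gd⁴/(8D³N_a) = (78.7×10³)(0.69⁴)/(8·3.5³·17) = 3.0593 N/mm
δ = F/k = 88.8 / 3.0593 = 29.026 mm

29.0 mm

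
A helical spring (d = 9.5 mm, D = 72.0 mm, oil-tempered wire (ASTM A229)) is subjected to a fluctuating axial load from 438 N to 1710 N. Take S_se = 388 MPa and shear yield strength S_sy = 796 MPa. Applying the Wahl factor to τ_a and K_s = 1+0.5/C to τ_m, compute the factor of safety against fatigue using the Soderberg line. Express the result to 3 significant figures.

C = D/d = 72.0/9.5 = 7.5789; K_W = (4C−1)/(4C−4)+0.615/C = 1.1951; K_s = 1+0.5/C = 1.0660
F_a = (F_max−F_min)/2 = 636 N; F_m = (F_max+F_min)/2 = 1074 N
τ_a = K_W·8F_aD/(πd³) = 1.1951 × 136.01 = 162.55 MPa
τ_m = K_s·8F_mD/(πd³) = 1.0660 × 229.67 = 244.82 MPa
Soderberg: 1/n_f = τ_a/S_se + τ_m/S_sy = 162.55/388 + 244.82/796 = 0.41894 + 0.30757 = 0.7265
n_f = 1/0.7265 = 1.376

1.38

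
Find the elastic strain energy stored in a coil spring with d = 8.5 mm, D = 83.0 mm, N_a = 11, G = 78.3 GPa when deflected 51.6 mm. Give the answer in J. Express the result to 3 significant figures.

k = Gd⁴/(8D³N_a) = (78.3×10³)(8.5⁴)/(8·83.0³·11) = 8.1231 N/mm
U = ½kδ² = 0.5 × 8.1231 × 51.6² = 10814 N·mm = 10.814 J

10.8 J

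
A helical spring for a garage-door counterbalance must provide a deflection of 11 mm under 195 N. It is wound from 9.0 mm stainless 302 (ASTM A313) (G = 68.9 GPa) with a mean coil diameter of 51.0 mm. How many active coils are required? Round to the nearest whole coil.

24

Required rate k = F/δ = 195/11 = 17.727 N/mm
N_a = Gd⁴/(8D³k) = (68.9×10³ × 9.0⁴)/(8 × 51.0³ × 17.727)
    = 4.52053e+08 / 1.88123e+07 = 24.03 → 24 coils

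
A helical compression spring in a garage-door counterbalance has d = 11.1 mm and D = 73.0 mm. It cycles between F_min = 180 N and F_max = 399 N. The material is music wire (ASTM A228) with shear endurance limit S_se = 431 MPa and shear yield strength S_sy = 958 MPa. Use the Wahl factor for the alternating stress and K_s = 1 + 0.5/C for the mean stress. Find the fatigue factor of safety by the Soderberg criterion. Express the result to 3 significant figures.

C = D/d = 73.0/11.1 = 6.5766; K_W = (4C−1)/(4C−4)+0.615/C = 1.2280; K_s = 1+0.5/C = 1.0760
F_a = (F_max−F_min)/2 = 109.5 N; F_m = (F_max+F_min)/2 = 289.5 N
τ_a = K_W·8F_aD/(πd³) = 1.2280 × 14.884 = 18.277 MPa
τ_m = K_s·8F_mD/(πd³) = 1.0760 × 39.35 = 42.341 MPa
Soderberg: 1/n_f = τ_a/S_se + τ_m/S_sy = 18.277/431 + 42.341/958 = 0.04241 + 0.04420 = 0.086604
n_f = 1/0.086604 = 11.55

11.5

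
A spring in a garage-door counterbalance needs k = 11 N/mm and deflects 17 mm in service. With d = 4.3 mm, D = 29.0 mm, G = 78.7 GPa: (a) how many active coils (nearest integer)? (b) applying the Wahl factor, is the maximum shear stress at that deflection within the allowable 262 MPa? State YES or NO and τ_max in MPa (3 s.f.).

(a) 13 coils; (b) YES, τ_max = 205 MPa

N_a = Gd⁴/(8D³k) = (78.7×10³)(4.3⁴)/(8·29.0³·11) = 12.54 → N_a = 13
Actual rate k = Gd⁴/(8D³·13) = 10.608 N/mm
Working load F = kδ = 10.608·17 = 180.33 N
C = 29.0/4.3 = 6.7442; K_W = (4C−1)/(4C−4)+0.615/C = 1.2218
τ_max = K_W·8FD/(πd³) = 1.2218·167.5 = 204.64 MPa
τ_max ≤ 262 MPa → acceptable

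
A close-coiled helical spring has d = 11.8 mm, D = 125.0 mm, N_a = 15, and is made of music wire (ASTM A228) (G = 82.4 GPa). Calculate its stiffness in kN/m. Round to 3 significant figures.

k = Gd⁴/(8D³N_a) = (82.4×10³ × 11.8⁴) / (8 × 125.0³ × 15)
  = 1.59755e+09 / 2.34375e+08 = 6.8162 N/mm

6.82 kN/m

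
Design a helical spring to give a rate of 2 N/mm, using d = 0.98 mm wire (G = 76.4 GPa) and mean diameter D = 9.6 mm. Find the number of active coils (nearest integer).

N_a = Gd⁴/(8D³k) = (76.4×10³ × 0.98⁴)/(8 × 9.6³ × 2)
    = 70468.9 / 14155.8 = 4.978 → 5 coils

5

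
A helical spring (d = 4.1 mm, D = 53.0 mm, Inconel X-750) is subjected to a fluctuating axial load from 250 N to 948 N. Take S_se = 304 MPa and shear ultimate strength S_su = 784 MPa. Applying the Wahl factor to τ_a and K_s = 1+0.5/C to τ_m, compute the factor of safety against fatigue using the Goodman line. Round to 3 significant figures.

C = D/d = 53.0/4.1 = 12.9268; K_W = (4C−1)/(4C−4)+0.615/C = 1.1105; K_s = 1+0.5/C = 1.0387
F_a = (F_max−F_min)/2 = 349 N; F_m = (F_max+F_min)/2 = 599 N
τ_a = K_W·8F_aD/(πd³) = 1.1105 × 683.42 = 758.91 MPa
τ_m = K_s·8F_mD/(πd³) = 1.0387 × 1173 = 1218.4 MPa
Goodman: 1/n_f = τ_a/S_se + τ_m/S_su = 758.91/304 + 1218.4/784 = 2.49643 + 1.55402 = 4.0504
n_f = 1/4.0504 = 0.2469

0.247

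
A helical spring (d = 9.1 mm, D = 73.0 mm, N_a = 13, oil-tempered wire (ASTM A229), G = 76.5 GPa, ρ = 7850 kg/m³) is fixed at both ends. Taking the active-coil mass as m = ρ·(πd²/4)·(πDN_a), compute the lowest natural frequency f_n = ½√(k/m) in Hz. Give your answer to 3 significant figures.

46.1 Hz

k = Gd⁴/(8D³N_a) = (76.5×10³)(9.1⁴)/(8·73.0³·13) = 12.967 N/mm = 12967 N/m
Wire length L = πDN_a = π·73.0·13 = 2981.4 mm
m = ρ·(πd²/4)·L = 7850 × 65.039×10⁻⁶ m² × 2.9814 m = 1.5222 kg
f_n = ½√(k/m) = 0.5·√(12967/1.5222) = 0.5·√(8518.6) = 46.148 Hz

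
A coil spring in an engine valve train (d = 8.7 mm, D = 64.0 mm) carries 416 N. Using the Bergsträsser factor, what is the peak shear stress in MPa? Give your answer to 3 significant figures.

Spring index C = D/d = 64.0/8.7 = 7.3563
K_B = (4C+2)/(4C−3) = 31.425/26.425 = 1.1892
τ₀ = 8FD/(πd³) = 8·416·64.0/(π·8.7³) = 212992/2068.7 = 102.96 MPa
τ_max = K·τ₀ = 1.1892 × 102.96 = 122.44 MPa

122 MPa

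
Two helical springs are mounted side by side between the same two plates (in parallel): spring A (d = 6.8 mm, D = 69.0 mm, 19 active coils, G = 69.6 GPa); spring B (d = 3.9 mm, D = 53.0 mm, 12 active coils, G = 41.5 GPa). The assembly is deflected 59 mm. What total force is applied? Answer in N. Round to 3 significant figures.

k_A = Gd⁴/(8D³N_a) = (69.6×10³)(6.8⁴)/(8·69.0³·19) = 2.9803 N/mm
k_B = Gd⁴/(8D³N_a) = (41.5×10³)(3.9⁴)/(8·53.0³·12) = 0.67175 N/mm
Parallel: k_eq = 2.9803 + 0.67175 = 3.652 N/mm
F = k_eq·δ = 3.652·59 = 215.47 N

215 N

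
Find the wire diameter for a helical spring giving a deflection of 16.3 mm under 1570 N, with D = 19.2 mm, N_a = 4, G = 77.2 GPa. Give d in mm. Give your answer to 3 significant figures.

Required rate k = F/δ = 1570/16.3 = 96.319 N/mm
d = (8D³N_a·k / G)^(1/4) = (8·19.2³·4·96.319 / (77.2×10³))^0.25
  = (282.58)^0.25 = 4.1000 mm

4.10 mm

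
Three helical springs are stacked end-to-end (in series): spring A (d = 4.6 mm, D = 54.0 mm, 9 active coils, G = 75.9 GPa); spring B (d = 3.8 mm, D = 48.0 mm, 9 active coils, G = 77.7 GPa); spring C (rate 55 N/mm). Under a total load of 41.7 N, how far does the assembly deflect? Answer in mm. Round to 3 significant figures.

35.2 mm

k_A = Gd⁴/(8D³N_a) = (75.9×10³)(4.6⁴)/(8·54.0³·9) = 2.9975 N/mm
k_B = Gd⁴/(8D³N_a) = (77.7×10³)(3.8⁴)/(8·48.0³·9) = 2.0347 N/mm
Series: 1/k_eq = 1/2.9975 + 1/2.0347 + 1/55 = 0.84327; k_eq = 1.1859 N/mm
δ = F/k_eq = 41.7/1.1859 = 35.164 mm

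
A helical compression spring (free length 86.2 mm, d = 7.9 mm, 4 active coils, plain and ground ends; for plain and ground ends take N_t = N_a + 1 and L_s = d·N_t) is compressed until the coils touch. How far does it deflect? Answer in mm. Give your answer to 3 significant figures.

46.7 mm

N_t = 5; L_s = 7.9·5 = 39.5 mm
δ_solid = L₀ − L_s = 86.2 − 39.5 = 46.7 mm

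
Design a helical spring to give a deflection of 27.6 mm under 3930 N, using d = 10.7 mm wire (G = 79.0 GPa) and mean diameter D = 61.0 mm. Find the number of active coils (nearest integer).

4

Required rate k = F/δ = 3930/27.6 = 142.39 N/mm
N_a = Gd⁴/(8D³k) = (79.0×10³ × 10.7⁴)/(8 × 61.0³ × 142.39)
    = 1.03553e+09 / 2.58561e+08 = 4.005 → 4 coils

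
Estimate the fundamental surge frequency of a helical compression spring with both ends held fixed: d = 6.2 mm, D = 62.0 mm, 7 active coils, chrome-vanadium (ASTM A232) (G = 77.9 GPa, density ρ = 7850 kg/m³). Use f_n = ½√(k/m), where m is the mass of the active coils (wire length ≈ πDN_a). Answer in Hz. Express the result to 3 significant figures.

k = Gd⁴/(8D³N_a) = (77.9×10³)(6.2⁴)/(8·62.0³·7) = 8.6246 N/mm = 8624.6 N/m
Wire length L = πDN_a = π·62.0·7 = 1363.5 mm
m = ρ·(πd²/4)·L = 7850 × 30.191×10⁻⁶ m² × 1.3635 m = 0.32313 kg
f_n = ½√(k/m) = 0.5·√(8624.6/0.32313) = 0.5·√(26691) = 81.686 Hz

81.7 Hz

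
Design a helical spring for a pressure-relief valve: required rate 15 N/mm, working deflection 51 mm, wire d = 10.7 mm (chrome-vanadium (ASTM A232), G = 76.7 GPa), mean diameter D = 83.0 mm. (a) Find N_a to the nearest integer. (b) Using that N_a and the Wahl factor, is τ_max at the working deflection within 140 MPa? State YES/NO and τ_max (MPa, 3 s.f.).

N_a = Gd⁴/(8D³k) = (76.7×10³)(10.7⁴)/(8·83.0³·15) = 14.65 → N_a = 15
Actual rate k = Gd⁴/(8D³·15) = 14.653 N/mm
Working load F = kδ = 14.653·51 = 747.28 N
C = 83.0/10.7 = 7.7570; K_W = (4C−1)/(4C−4)+0.615/C = 1.1903
τ_max = K_W·8FD/(πd³) = 1.1903·128.93 = 153.46 MPa
τ_max > 140 MPa → exceeds allowable

(a) 15 coils; (b) NO, τ_max = 153 MPa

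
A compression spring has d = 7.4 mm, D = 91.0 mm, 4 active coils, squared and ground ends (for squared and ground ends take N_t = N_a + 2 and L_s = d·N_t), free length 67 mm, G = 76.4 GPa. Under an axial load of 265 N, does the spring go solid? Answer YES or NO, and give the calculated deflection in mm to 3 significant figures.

k = Gd⁴/(8D³N_a) = (76.4×10³)(7.4⁴)/(8·91.0³·4) = 9.5005 N/mm
N_t = 6; L_s = 7.4·6 = 44.4 mm; δ_solid = L₀ − L_s = 67 − 44.4 = 22.6 mm
δ = F/k = 265/9.5005 = 27.893 mm
δ ≥ δ_solid → spring goes solid

YES, δ = 27.9 mm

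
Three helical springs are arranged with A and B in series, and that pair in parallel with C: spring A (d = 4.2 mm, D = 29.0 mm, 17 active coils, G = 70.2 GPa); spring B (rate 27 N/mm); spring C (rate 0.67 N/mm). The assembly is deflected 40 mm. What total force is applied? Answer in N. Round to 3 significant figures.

239 N

k_A = Gd⁴/(8D³N_a) = (70.2×10³)(4.2⁴)/(8·29.0³·17) = 6.5857 N/mm
Springs A,B series: k_AB = 1/(1/6.5857+1/27) = 5.2943 N/mm; parallel with C: k_eq = 5.2943+0.67 = 5.9643 N/mm
F = k_eq·δ = 5.9643·40 = 238.57 N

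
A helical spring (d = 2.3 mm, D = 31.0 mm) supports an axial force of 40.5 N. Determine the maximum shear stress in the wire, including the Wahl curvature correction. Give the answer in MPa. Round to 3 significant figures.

Spring index C = D/d = 31.0/2.3 = 13.4783
K_W = (4C−1)/(4C−4) + 0.615/C = 52.913/49.913 + 0.0456 = 1.1057
τ₀ = 8FD/(πd³) = 8·40.5·31.0/(π·2.3³) = 10044/38.224 = 262.77 MPa
τ_max = K·τ₀ = 1.1057 × 262.77 = 290.55 MPa

291 MPa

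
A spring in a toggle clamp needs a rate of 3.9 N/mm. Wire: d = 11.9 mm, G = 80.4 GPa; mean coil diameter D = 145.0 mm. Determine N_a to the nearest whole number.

N_a = Gd⁴/(8D³k) = (80.4×10³ × 11.9⁴)/(8 × 145.0³ × 3.9)
    = 1.61229e+09 / 9.51171e+07 = 16.95 → 17 coils

17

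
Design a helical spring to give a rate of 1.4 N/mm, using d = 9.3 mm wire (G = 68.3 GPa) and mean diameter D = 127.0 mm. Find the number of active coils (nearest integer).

22

N_a = Gd⁴/(8D³k) = (68.3×10³ × 9.3⁴)/(8 × 127.0³ × 1.4)
    = 5.1092e+08 / 2.29419e+07 = 22.27 → 22 coils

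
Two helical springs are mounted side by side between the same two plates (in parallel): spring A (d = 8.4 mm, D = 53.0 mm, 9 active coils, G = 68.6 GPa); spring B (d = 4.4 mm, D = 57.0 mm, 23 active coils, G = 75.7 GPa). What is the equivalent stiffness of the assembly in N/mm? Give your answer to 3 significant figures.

k_A = Gd⁴/(8D³N_a) = (68.6×10³)(8.4⁴)/(8·53.0³·9) = 31.863 N/mm
k_B = Gd⁴/(8D³N_a) = (75.7×10³)(4.4⁴)/(8·57.0³·23) = 0.83265 N/mm
Parallel: k_eq = 31.863 + 0.83265 = 32.695 N/mm

32.7 N/mm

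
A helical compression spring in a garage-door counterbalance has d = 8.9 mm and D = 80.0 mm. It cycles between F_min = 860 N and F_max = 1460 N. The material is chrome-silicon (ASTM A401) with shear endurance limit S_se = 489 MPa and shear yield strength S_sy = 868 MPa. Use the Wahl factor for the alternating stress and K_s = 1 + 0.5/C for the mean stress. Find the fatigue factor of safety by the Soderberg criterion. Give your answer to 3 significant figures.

1.63

C = D/d = 80.0/8.9 = 8.9888; K_W = (4C−1)/(4C−4)+0.615/C = 1.1623; K_s = 1+0.5/C = 1.0556
F_a = (F_max−F_min)/2 = 300 N; F_m = (F_max+F_min)/2 = 1160 N
τ_a = K_W·8F_aD/(πd³) = 1.1623 × 86.692 = 100.76 MPa
τ_m = K_s·8F_mD/(πd³) = 1.0556 × 335.21 = 353.86 MPa
Soderberg: 1/n_f = τ_a/S_se + τ_m/S_sy = 100.76/489 + 353.86/868 = 0.20606 + 0.40767 = 0.61373
n_f = 1/0.61373 = 1.629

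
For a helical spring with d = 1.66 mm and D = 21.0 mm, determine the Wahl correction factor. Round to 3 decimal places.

C = D/d = 21.0/1.66 = 12.6506
K_W = (4C−1)/(4C−4) + 0.615/C = 49.602/46.602 + 0.0486 = 1.1130

1.113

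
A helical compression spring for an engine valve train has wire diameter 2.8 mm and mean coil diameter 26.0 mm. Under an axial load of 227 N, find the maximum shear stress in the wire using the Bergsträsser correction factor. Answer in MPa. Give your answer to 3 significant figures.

785 MPa

Spring index C = D/d = 26.0/2.8 = 9.2857
K_B = (4C+2)/(4C−3) = 39.143/34.143 = 1.1464
τ₀ = 8FD/(πd³) = 8·227·26.0/(π·2.8³) = 47216/68.964 = 684.64 MPa
τ_max = K·τ₀ = 1.1464 × 684.64 = 784.91 MPa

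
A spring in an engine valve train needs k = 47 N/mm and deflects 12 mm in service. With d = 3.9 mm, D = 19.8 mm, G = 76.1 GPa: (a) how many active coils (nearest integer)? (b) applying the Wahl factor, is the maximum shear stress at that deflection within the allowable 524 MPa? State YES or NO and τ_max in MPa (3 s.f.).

N_a = Gd⁴/(8D³k) = (76.1×10³)(3.9⁴)/(8·19.8³·47) = 6.032 → N_a = 6
Actual rate k = Gd⁴/(8D³·6) = 47.25 N/mm
Working load F = kδ = 47.25·12 = 567.01 N
C = 19.8/3.9 = 5.0769; K_W = (4C−1)/(4C−4)+0.615/C = 1.3051
τ_max = K_W·8FD/(πd³) = 1.3051·481.95 = 628.99 MPa
τ_max > 524 MPa → exceeds allowable

(a) 6 coils; (b) NO, τ_max = 629 MPa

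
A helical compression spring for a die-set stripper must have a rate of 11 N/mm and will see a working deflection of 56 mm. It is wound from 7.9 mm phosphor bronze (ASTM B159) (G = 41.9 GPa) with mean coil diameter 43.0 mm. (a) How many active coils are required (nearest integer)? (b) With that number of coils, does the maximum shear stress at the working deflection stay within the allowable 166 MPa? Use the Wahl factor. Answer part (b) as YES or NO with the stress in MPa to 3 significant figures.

(a) 23 coils; (b) NO, τ_max = 178 MPa

N_a = Gd⁴/(8D³k) = (41.9×10³)(7.9⁴)/(8·43.0³·11) = 23.33 → N_a = 23
Actual rate k = Gd⁴/(8D³·23) = 11.156 N/mm
Working load F = kδ = 11.156·56 = 624.72 N
C = 43.0/7.9 = 5.4430; K_W = (4C−1)/(4C−4)+0.615/C = 1.2818
τ_max = K_W·8FD/(πd³) = 1.2818·138.74 = 177.84 MPa
τ_max > 166 MPa → exceeds allowable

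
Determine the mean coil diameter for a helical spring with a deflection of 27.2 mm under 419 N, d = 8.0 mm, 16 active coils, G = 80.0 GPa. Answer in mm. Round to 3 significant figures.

55.0 mm

Required rate k = F/δ = 419/27.2 = 15.404 N/mm
D = (Gd⁴/(8N_a·k))^(1/3) = (80.0×10³·8.0⁴/(8·16·15.404))^(1/3)
  = (166186)^(1/3) = 54.9792 mm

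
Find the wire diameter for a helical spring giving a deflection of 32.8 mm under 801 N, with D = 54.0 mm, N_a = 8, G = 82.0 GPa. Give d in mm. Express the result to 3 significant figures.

7.40 mm

Required rate k = F/δ = 801/32.8 = 24.421 N/mm
d = (8D³N_a·k / G)^(1/4) = (8·54.0³·8·24.421 / (82.0×10³))^0.25
  = (3001.3)^0.25 = 7.4016 mm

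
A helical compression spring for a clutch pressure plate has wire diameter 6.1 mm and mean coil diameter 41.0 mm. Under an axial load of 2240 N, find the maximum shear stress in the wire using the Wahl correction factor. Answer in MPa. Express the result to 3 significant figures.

1260 MPa

Spring index C = D/d = 41.0/6.1 = 6.7213
K_W = (4C−1)/(4C−4) + 0.615/C = 25.885/22.885 + 0.0915 = 1.2226
τ₀ = 8FD/(πd³) = 8·2240·41.0/(π·6.1³) = 734720/713.08 = 1030.3 MPa
τ_max = K·τ₀ = 1.2226 × 1030.3 = 1259.7 MPa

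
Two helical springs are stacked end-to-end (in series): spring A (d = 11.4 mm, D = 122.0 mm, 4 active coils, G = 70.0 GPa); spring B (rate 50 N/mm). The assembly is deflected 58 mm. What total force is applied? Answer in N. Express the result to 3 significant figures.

839 N

k_A = Gd⁴/(8D³N_a) = (70.0×10³)(11.4⁴)/(8·122.0³·4) = 20.346 N/mm
Series: 1/k_eq = 1/20.346 + 1/50 = 0.069149; k_eq = 14.462 N/mm
F = k_eq·δ = 14.462·58 = 838.77 N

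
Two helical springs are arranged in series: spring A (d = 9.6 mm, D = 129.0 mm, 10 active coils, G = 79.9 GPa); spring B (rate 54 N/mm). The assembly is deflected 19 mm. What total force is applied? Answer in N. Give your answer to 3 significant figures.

k_A = Gd⁴/(8D³N_a) = (79.9×10³)(9.6⁴)/(8·129.0³·10) = 3.9516 N/mm
Series: 1/k_eq = 1/3.9516 + 1/54 = 0.27158; k_eq = 3.6821 N/mm
F = k_eq·δ = 3.6821·19 = 69.961 N

70.0 N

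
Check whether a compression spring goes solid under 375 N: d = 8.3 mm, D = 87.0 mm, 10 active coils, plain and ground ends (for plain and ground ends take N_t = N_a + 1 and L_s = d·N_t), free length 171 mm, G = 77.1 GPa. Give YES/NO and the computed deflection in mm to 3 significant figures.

NO, δ = 54.0 mm

k = Gd⁴/(8D³N_a) = (77.1×10³)(8.3⁴)/(8·87.0³·10) = 6.9457 N/mm
N_t = 11; L_s = 8.3·11 = 91.3 mm; δ_solid = L₀ − L_s = 171 − 91.3 = 79.7 mm
δ = F/k = 375/6.9457 = 53.99 mm
δ < δ_solid → spring does not go solid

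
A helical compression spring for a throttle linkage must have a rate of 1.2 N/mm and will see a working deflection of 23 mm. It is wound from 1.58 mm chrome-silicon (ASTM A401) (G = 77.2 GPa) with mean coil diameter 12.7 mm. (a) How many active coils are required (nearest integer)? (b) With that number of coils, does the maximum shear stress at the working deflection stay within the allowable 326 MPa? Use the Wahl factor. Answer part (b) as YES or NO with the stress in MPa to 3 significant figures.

(a) 24 coils; (b) YES, τ_max = 273 MPa

N_a = Gd⁴/(8D³k) = (77.2×10³)(1.58⁴)/(8·12.7³·1.2) = 24.47 → N_a = 24
Actual rate k = Gd⁴/(8D³·24) = 1.2233 N/mm
Working load F = kδ = 1.2233·23 = 28.136 N
C = 12.7/1.58 = 8.0380; K_W = (4C−1)/(4C−4)+0.615/C = 1.1831
τ_max = K_W·8FD/(πd³) = 1.1831·230.69 = 272.93 MPa
τ_max ≤ 326 MPa → acceptable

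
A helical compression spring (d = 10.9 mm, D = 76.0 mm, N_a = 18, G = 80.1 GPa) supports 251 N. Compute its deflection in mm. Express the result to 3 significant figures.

14.0 mm

k = Gd⁴/(8D³N_a) = (80.1×10³)(10.9⁴)/(8·76.0³·18) = 17.887 N/mm
δ = F/k = 251 / 17.887 = 14.033 mm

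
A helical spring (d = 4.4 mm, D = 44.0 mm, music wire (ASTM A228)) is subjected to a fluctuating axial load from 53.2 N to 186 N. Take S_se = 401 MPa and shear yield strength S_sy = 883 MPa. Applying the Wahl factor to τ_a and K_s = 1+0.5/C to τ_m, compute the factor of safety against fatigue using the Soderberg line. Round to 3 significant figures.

C = D/d = 44.0/4.4 = 10.0000; K_W = (4C−1)/(4C−4)+0.615/C = 1.1448; K_s = 1+0.5/C = 1.0500
F_a = (F_max−F_min)/2 = 66.4 N; F_m = (F_max+F_min)/2 = 119.6 N
τ_a = K_W·8F_aD/(πd³) = 1.1448 × 87.338 = 99.987 MPa
τ_m = K_s·8F_mD/(πd³) = 1.0500 × 157.31 = 165.18 MPa
Soderberg: 1/n_f = τ_a/S_se + τ_m/S_sy = 99.987/401 + 165.18/883 = 0.24935 + 0.18707 = 0.43641
n_f = 1/0.43641 = 2.291

2.29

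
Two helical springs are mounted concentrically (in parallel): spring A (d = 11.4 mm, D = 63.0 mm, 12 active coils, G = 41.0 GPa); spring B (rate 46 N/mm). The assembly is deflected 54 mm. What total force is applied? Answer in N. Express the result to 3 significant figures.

k_A = Gd⁴/(8D³N_a) = (41.0×10³)(11.4⁴)/(8·63.0³·12) = 28.848 N/mm
Parallel: k_eq = 28.848 + 46 = 74.848 N/mm
F = k_eq·δ = 74.848·54 = 4041.8 N

4040 N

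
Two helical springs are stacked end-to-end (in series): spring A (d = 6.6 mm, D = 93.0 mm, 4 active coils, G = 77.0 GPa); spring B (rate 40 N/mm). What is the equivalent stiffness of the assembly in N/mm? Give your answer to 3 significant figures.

4.97 N/mm

k_A = Gd⁴/(8D³N_a) = (77.0×10³)(6.6⁴)/(8·93.0³·4) = 5.6763 N/mm
Series: 1/k_eq = 1/5.6763 + 1/40 = 0.20117; k_eq = 4.9709 N/mm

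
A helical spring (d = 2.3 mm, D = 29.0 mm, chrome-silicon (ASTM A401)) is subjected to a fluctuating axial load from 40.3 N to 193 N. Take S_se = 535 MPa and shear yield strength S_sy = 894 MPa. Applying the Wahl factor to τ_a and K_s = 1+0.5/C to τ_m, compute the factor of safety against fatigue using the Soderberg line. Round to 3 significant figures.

C = D/d = 29.0/2.3 = 12.6087; K_W = (4C−1)/(4C−4)+0.615/C = 1.1134; K_s = 1+0.5/C = 1.0397
F_a = (F_max−F_min)/2 = 76.35 N; F_m = (F_max+F_min)/2 = 116.65 N
τ_a = K_W·8F_aD/(πd³) = 1.1134 × 463.41 = 515.95 MPa
τ_m = K_s·8F_mD/(πd³) = 1.0397 × 708.01 = 736.09 MPa
Soderberg: 1/n_f = τ_a/S_se + τ_m/S_sy = 515.95/535 + 736.09/894 = 0.96439 + 0.82336 = 1.7878
n_f = 1/1.7878 = 0.5594

0.559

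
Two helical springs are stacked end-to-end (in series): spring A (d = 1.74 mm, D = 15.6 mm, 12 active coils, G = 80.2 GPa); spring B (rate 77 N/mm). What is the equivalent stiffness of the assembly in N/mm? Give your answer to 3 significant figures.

1.97 N/mm

k_A = Gd⁴/(8D³N_a) = (80.2×10³)(1.74⁴)/(8·15.6³·12) = 2.0171 N/mm
Series: 1/k_eq = 1/2.0171 + 1/77 = 0.50875; k_eq = 1.9656 N/mm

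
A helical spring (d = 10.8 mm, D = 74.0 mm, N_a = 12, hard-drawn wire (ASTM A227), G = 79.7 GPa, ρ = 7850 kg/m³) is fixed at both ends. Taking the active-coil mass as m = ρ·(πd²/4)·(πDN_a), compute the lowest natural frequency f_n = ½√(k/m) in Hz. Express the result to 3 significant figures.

k = Gd⁴/(8D³N_a) = (79.7×10³)(10.8⁴)/(8·74.0³·12) = 27.873 N/mm = 27873 N/m
Wire length L = πDN_a = π·74.0·12 = 2789.7 mm
m = ρ·(πd²/4)·L = 7850 × 91.609×10⁻⁶ m² × 2.7897 m = 2.0062 kg
f_n = ½√(k/m) = 0.5·√(27873/2.0062) = 0.5·√(13894) = 58.936 Hz

58.9 Hz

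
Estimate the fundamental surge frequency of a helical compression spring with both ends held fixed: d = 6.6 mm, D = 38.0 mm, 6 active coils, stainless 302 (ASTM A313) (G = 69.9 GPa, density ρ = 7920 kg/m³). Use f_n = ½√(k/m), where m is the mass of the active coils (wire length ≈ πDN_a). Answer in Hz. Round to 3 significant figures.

k = Gd⁴/(8D³N_a) = (69.9×10³)(6.6⁴)/(8·38.0³·6) = 50.357 N/mm = 50357 N/m
Wire length L = πDN_a = π·38.0·6 = 716.28 mm
m = ρ·(πd²/4)·L = 7920 × 34.212×10⁻⁶ m² × 0.71628 m = 0.19408 kg
f_n = ½√(k/m) = 0.5·√(50357/0.19408) = 0.5·√(2.5946e+05) = 254.69 Hz

255 Hz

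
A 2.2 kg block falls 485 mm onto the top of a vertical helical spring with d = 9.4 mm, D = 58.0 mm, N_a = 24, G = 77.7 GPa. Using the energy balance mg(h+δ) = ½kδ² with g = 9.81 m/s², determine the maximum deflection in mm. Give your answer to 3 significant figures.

37.3 mm

k = Gd⁴/(8D³N_a) = (77.7×10³)(9.4⁴)/(8·58.0³·24) = 16.194 N/mm
W = mg = 2.2 × 9.81 = 21.582 N
½kδ² − Wδ − Wh = 0 → δ = (W + √(W² + 2kWh))/k
δ = (21.582 + √(465.78 + 339009))/16.194 = (21.582 + 582.64)/16.194 = 37.312 mm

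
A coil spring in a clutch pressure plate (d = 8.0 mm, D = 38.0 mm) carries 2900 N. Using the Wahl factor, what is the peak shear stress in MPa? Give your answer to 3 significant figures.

Spring index C = D/d = 38.0/8.0 = 4.7500
K_W = (4C−1)/(4C−4) + 0.615/C = 18.000/15.000 + 0.1295 = 1.3295
τ₀ = 8FD/(πd³) = 8·2900·38.0/(π·8.0³) = 881600/1608.5 = 548.09 MPa
τ_max = K·τ₀ = 1.3295 × 548.09 = 728.67 MPa

729 MPa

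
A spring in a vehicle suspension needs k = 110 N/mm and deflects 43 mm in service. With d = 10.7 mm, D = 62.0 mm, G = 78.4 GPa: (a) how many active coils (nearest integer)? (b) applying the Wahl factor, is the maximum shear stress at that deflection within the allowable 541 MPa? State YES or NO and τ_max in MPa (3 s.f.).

N_a = Gd⁴/(8D³k) = (78.4×10³)(10.7⁴)/(8·62.0³·110) = 4.9 → N_a = 5
Actual rate k = Gd⁴/(8D³·5) = 107.8 N/mm
Working load F = kδ = 107.8·43 = 4635.4 N
C = 62.0/10.7 = 5.7944; K_W = (4C−1)/(4C−4)+0.615/C = 1.2626
τ_max = K_W·8FD/(πd³) = 1.2626·597.4 = 754.26 MPa
τ_max > 541 MPa → exceeds allowable

(a) 5 coils; (b) NO, τ_max = 754 MPa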